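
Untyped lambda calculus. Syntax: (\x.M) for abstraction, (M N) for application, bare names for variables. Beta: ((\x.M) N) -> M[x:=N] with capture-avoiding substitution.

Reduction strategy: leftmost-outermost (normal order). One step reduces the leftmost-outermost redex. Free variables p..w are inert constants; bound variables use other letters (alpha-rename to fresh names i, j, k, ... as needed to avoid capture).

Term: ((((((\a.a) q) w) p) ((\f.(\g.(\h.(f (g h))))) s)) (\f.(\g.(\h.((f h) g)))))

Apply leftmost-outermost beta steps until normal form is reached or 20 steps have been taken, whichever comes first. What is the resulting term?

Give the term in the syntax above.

Step 0: ((((((\a.a) q) w) p) ((\f.(\g.(\h.(f (g h))))) s)) (\f.(\g.(\h.((f h) g)))))
Step 1: ((((q w) p) ((\f.(\g.(\h.(f (g h))))) s)) (\f.(\g.(\h.((f h) g)))))
Step 2: ((((q w) p) (\g.(\h.(s (g h))))) (\f.(\g.(\h.((f h) g)))))

Answer: ((((q w) p) (\g.(\h.(s (g h))))) (\f.(\g.(\h.((f h) g)))))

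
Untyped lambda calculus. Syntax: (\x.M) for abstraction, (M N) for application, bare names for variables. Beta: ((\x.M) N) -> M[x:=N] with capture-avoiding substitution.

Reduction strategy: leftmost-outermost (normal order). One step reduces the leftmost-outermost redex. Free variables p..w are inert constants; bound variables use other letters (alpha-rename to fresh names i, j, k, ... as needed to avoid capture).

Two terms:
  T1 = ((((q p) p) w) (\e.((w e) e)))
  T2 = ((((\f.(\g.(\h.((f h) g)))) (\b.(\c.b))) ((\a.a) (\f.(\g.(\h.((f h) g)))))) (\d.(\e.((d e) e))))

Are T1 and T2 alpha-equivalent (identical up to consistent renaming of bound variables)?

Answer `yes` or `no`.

Term 1: ((((q p) p) w) (\e.((w e) e)))
Term 2: ((((\f.(\g.(\h.((f h) g)))) (\b.(\c.b))) ((\a.a) (\f.(\g.(\h.((f h) g)))))) (\d.(\e.((d e) e))))
Alpha-equivalence: compare structure up to binder renaming.
Result: False

Answer: no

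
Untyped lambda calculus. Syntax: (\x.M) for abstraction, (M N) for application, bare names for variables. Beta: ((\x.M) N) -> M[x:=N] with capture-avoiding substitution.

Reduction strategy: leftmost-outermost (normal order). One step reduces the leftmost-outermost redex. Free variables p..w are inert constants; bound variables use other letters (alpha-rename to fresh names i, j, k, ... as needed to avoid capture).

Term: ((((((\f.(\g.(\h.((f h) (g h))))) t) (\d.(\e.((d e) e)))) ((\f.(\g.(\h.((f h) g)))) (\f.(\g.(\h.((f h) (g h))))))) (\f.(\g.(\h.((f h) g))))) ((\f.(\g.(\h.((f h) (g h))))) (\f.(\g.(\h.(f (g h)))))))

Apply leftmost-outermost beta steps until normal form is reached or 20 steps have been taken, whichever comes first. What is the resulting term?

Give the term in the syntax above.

Answer: ((((t (\g.(\h.(\i.((h i) (g i)))))) (\e.(\h.((e h) (e h))))) (\f.(\g.(\h.((f h) g))))) (\g.(\h.(\i.(h ((g h) i))))))

Derivation:
Step 0: ((((((\f.(\g.(\h.((f h) (g h))))) t) (\d.(\e.((d e) e)))) ((\f.(\g.(\h.((f h) g)))) (\f.(\g.(\h.((f h) (g h))))))) (\f.(\g.(\h.((f h) g))))) ((\f.(\g.(\h.((f h) (g h))))) (\f.(\g.(\h.(f (g h)))))))
Step 1: (((((\g.(\h.((t h) (g h)))) (\d.(\e.((d e) e)))) ((\f.(\g.(\h.((f h) g)))) (\f.(\g.(\h.((f h) (g h))))))) (\f.(\g.(\h.((f h) g))))) ((\f.(\g.(\h.((f h) (g h))))) (\f.(\g.(\h.(f (g h)))))))
Step 2: ((((\h.((t h) ((\d.(\e.((d e) e))) h))) ((\f.(\g.(\h.((f h) g)))) (\f.(\g.(\h.((f h) (g h))))))) (\f.(\g.(\h.((f h) g))))) ((\f.(\g.(\h.((f h) (g h))))) (\f.(\g.(\h.(f (g h)))))))
Step 3: ((((t ((\f.(\g.(\h.((f h) g)))) (\f.(\g.(\h.((f h) (g h))))))) ((\d.(\e.((d e) e))) ((\f.(\g.(\h.((f h) g)))) (\f.(\g.(\h.((f h) (g h)))))))) (\f.(\g.(\h.((f h) g))))) ((\f.(\g.(\h.((f h) (g h))))) (\f.(\g.(\h.(f (g h)))))))
Step 4: ((((t (\g.(\h.(((\f.(\g.(\h.((f h) (g h))))) h) g)))) ((\d.(\e.((d e) e))) ((\f.(\g.(\h.((f h) g)))) (\f.(\g.(\h.((f h) (g h)))))))) (\f.(\g.(\h.((f h) g))))) ((\f.(\g.(\h.((f h) (g h))))) (\f.(\g.(\h.(f (g h)))))))
Step 5: ((((t (\g.(\h.((\g.(\i.((h i) (g i)))) g)))) ((\d.(\e.((d e) e))) ((\f.(\g.(\h.((f h) g)))) (\f.(\g.(\h.((f h) (g h)))))))) (\f.(\g.(\h.((f h) g))))) ((\f.(\g.(\h.((f h) (g h))))) (\f.(\g.(\h.(f (g h)))))))
Step 6: ((((t (\g.(\h.(\i.((h i) (g i)))))) ((\d.(\e.((d e) e))) ((\f.(\g.(\h.((f h) g)))) (\f.(\g.(\h.((f h) (g h)))))))) (\f.(\g.(\h.((f h) g))))) ((\f.(\g.(\h.((f h) (g h))))) (\f.(\g.(\h.(f (g h)))))))
Step 7: ((((t (\g.(\h.(\i.((h i) (g i)))))) (\e.((((\f.(\g.(\h.((f h) g)))) (\f.(\g.(\h.((f h) (g h)))))) e) e))) (\f.(\g.(\h.((f h) g))))) ((\f.(\g.(\h.((f h) (g h))))) (\f.(\g.(\h.(f (g h)))))))
Step 8: ((((t (\g.(\h.(\i.((h i) (g i)))))) (\e.(((\g.(\h.(((\f.(\g.(\h.((f h) (g h))))) h) g))) e) e))) (\f.(\g.(\h.((f h) g))))) ((\f.(\g.(\h.((f h) (g h))))) (\f.(\g.(\h.(f (g h)))))))
Step 9: ((((t (\g.(\h.(\i.((h i) (g i)))))) (\e.((\h.(((\f.(\g.(\h.((f h) (g h))))) h) e)) e))) (\f.(\g.(\h.((f h) g))))) ((\f.(\g.(\h.((f h) (g h))))) (\f.(\g.(\h.(f (g h)))))))
Step 10: ((((t (\g.(\h.(\i.((h i) (g i)))))) (\e.(((\f.(\g.(\h.((f h) (g h))))) e) e))) (\f.(\g.(\h.((f h) g))))) ((\f.(\g.(\h.((f h) (g h))))) (\f.(\g.(\h.(f (g h)))))))
Step 11: ((((t (\g.(\h.(\i.((h i) (g i)))))) (\e.((\g.(\h.((e h) (g h)))) e))) (\f.(\g.(\h.((f h) g))))) ((\f.(\g.(\h.((f h) (g h))))) (\f.(\g.(\h.(f (g h)))))))
Step 12: ((((t (\g.(\h.(\i.((h i) (g i)))))) (\e.(\h.((e h) (e h))))) (\f.(\g.(\h.((f h) g))))) ((\f.(\g.(\h.((f h) (g h))))) (\f.(\g.(\h.(f (g h)))))))
Step 13: ((((t (\g.(\h.(\i.((h i) (g i)))))) (\e.(\h.((e h) (e h))))) (\f.(\g.(\h.((f h) g))))) (\g.(\h.(((\f.(\g.(\h.(f (g h))))) h) (g h)))))
Step 14: ((((t (\g.(\h.(\i.((h i) (g i)))))) (\e.(\h.((e h) (e h))))) (\f.(\g.(\h.((f h) g))))) (\g.(\h.((\g.(\i.(h (g i)))) (g h)))))
Step 15: ((((t (\g.(\h.(\i.((h i) (g i)))))) (\e.(\h.((e h) (e h))))) (\f.(\g.(\h.((f h) g))))) (\g.(\h.(\i.(h ((g h) i))))))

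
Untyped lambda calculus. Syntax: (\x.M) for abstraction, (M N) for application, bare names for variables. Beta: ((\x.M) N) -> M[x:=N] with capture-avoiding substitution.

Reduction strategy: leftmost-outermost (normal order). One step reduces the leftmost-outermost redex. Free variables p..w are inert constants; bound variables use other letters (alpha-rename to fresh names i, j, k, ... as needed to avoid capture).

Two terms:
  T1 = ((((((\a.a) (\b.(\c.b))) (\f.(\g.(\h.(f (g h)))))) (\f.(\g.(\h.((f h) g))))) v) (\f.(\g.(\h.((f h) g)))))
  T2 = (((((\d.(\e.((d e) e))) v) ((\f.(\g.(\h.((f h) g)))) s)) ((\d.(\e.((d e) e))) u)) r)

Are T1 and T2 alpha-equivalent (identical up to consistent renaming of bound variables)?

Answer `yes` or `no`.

Term 1: ((((((\a.a) (\b.(\c.b))) (\f.(\g.(\h.(f (g h)))))) (\f.(\g.(\h.((f h) g))))) v) (\f.(\g.(\h.((f h) g)))))
Term 2: (((((\d.(\e.((d e) e))) v) ((\f.(\g.(\h.((f h) g)))) s)) ((\d.(\e.((d e) e))) u)) r)
Alpha-equivalence: compare structure up to binder renaming.
Result: False

Answer: no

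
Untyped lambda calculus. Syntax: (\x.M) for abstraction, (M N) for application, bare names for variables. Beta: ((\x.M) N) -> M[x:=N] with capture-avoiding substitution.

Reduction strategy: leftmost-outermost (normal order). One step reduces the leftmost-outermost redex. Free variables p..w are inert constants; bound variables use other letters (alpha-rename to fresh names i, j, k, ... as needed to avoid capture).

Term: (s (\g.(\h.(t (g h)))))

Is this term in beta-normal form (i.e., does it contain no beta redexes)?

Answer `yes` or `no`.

Answer: yes

Derivation:
Term: (s (\g.(\h.(t (g h)))))
No beta redexes found.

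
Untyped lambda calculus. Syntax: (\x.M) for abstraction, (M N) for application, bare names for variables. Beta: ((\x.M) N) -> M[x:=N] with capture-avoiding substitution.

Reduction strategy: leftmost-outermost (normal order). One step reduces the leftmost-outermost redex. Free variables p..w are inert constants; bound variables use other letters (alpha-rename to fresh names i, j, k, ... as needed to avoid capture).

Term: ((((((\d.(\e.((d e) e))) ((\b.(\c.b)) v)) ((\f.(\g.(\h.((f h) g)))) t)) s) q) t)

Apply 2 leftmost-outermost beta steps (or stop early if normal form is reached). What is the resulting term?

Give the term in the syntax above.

Answer: (((((((\b.(\c.b)) v) ((\f.(\g.(\h.((f h) g)))) t)) ((\f.(\g.(\h.((f h) g)))) t)) s) q) t)

Derivation:
Step 0: ((((((\d.(\e.((d e) e))) ((\b.(\c.b)) v)) ((\f.(\g.(\h.((f h) g)))) t)) s) q) t)
Step 1: (((((\e.((((\b.(\c.b)) v) e) e)) ((\f.(\g.(\h.((f h) g)))) t)) s) q) t)
Step 2: (((((((\b.(\c.b)) v) ((\f.(\g.(\h.((f h) g)))) t)) ((\f.(\g.(\h.((f h) g)))) t)) s) q) t)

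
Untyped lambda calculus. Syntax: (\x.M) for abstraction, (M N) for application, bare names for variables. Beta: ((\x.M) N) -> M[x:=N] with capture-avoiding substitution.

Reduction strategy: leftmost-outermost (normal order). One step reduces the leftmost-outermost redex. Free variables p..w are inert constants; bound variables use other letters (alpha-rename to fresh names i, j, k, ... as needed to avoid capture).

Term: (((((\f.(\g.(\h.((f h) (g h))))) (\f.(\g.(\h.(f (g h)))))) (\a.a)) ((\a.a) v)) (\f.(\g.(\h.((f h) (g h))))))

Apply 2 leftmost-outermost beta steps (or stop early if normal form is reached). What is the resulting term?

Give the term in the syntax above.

Answer: (((\h.(((\f.(\g.(\h.(f (g h))))) h) ((\a.a) h))) ((\a.a) v)) (\f.(\g.(\h.((f h) (g h))))))

Derivation:
Step 0: (((((\f.(\g.(\h.((f h) (g h))))) (\f.(\g.(\h.(f (g h)))))) (\a.a)) ((\a.a) v)) (\f.(\g.(\h.((f h) (g h))))))
Step 1: ((((\g.(\h.(((\f.(\g.(\h.(f (g h))))) h) (g h)))) (\a.a)) ((\a.a) v)) (\f.(\g.(\h.((f h) (g h))))))
Step 2: (((\h.(((\f.(\g.(\h.(f (g h))))) h) ((\a.a) h))) ((\a.a) v)) (\f.(\g.(\h.((f h) (g h))))))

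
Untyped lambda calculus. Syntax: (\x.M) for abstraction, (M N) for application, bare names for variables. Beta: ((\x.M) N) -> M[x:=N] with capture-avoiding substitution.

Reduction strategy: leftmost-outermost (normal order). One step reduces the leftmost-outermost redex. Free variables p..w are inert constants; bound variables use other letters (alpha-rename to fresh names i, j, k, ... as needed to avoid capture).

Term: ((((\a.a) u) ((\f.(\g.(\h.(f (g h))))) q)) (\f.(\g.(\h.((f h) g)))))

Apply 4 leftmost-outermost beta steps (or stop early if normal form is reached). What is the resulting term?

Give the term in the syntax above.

Step 0: ((((\a.a) u) ((\f.(\g.(\h.(f (g h))))) q)) (\f.(\g.(\h.((f h) g)))))
Step 1: ((u ((\f.(\g.(\h.(f (g h))))) q)) (\f.(\g.(\h.((f h) g)))))
Step 2: ((u (\g.(\h.(q (g h))))) (\f.(\g.(\h.((f h) g)))))
Step 3: (normal form reached)

Answer: ((u (\g.(\h.(q (g h))))) (\f.(\g.(\h.((f h) g)))))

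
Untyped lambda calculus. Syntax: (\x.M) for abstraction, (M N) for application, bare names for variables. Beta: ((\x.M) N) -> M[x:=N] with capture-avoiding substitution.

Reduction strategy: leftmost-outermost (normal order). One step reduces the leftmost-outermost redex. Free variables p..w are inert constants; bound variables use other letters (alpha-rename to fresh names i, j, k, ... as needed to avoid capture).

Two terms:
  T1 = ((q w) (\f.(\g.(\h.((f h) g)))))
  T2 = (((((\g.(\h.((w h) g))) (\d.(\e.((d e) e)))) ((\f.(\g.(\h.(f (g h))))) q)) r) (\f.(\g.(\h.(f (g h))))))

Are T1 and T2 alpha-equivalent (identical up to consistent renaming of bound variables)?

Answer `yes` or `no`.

Answer: no

Derivation:
Term 1: ((q w) (\f.(\g.(\h.((f h) g)))))
Term 2: (((((\g.(\h.((w h) g))) (\d.(\e.((d e) e)))) ((\f.(\g.(\h.(f (g h))))) q)) r) (\f.(\g.(\h.(f (g h))))))
Alpha-equivalence: compare structure up to binder renaming.
Result: False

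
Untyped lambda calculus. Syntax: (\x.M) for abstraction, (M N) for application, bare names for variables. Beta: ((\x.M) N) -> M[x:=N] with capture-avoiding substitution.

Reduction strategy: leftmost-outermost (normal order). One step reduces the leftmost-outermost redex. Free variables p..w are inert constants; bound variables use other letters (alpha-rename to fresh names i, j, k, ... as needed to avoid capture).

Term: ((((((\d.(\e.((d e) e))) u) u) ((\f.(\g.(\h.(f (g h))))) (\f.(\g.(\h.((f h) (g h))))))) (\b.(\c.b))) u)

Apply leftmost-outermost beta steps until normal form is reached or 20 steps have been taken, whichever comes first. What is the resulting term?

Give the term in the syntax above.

Step 0: ((((((\d.(\e.((d e) e))) u) u) ((\f.(\g.(\h.(f (g h))))) (\f.(\g.(\h.((f h) (g h))))))) (\b.(\c.b))) u)
Step 1: (((((\e.((u e) e)) u) ((\f.(\g.(\h.(f (g h))))) (\f.(\g.(\h.((f h) (g h))))))) (\b.(\c.b))) u)
Step 2: (((((u u) u) ((\f.(\g.(\h.(f (g h))))) (\f.(\g.(\h.((f h) (g h))))))) (\b.(\c.b))) u)
Step 3: (((((u u) u) (\g.(\h.((\f.(\g.(\h.((f h) (g h))))) (g h))))) (\b.(\c.b))) u)
Step 4: (((((u u) u) (\g.(\h.(\i.(\j.(((g h) j) (i j))))))) (\b.(\c.b))) u)

Answer: (((((u u) u) (\g.(\h.(\i.(\j.(((g h) j) (i j))))))) (\b.(\c.b))) u)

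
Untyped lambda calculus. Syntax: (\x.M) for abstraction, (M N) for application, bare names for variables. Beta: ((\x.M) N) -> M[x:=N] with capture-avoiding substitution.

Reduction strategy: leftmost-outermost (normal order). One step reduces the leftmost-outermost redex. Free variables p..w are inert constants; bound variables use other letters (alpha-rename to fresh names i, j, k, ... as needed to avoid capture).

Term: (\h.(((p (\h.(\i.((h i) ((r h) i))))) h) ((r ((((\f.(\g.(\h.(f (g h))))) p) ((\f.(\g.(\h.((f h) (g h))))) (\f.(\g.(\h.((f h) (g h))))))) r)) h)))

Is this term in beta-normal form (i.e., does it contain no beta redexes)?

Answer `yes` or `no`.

Term: (\h.(((p (\h.(\i.((h i) ((r h) i))))) h) ((r ((((\f.(\g.(\h.(f (g h))))) p) ((\f.(\g.(\h.((f h) (g h))))) (\f.(\g.(\h.((f h) (g h))))))) r)) h)))
Found 2 beta redex(es).

Answer: no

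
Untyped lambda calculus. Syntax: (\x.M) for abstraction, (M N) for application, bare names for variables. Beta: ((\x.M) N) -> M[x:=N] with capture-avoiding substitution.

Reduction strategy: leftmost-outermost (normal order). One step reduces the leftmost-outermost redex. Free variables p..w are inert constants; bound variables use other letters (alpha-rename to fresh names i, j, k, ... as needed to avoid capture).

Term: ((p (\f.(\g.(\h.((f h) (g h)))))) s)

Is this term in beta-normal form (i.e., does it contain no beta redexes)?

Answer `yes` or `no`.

Term: ((p (\f.(\g.(\h.((f h) (g h)))))) s)
No beta redexes found.

Answer: yes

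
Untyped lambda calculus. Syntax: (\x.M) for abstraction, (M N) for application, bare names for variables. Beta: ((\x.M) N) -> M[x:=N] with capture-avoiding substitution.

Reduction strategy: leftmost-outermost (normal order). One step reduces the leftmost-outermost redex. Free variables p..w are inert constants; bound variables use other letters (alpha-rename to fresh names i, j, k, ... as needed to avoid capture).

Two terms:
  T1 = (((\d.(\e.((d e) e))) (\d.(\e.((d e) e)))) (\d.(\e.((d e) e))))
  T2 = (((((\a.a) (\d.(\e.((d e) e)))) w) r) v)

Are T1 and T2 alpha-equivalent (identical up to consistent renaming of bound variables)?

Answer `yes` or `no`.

Answer: no

Derivation:
Term 1: (((\d.(\e.((d e) e))) (\d.(\e.((d e) e)))) (\d.(\e.((d e) e))))
Term 2: (((((\a.a) (\d.(\e.((d e) e)))) w) r) v)
Alpha-equivalence: compare structure up to binder renaming.
Result: False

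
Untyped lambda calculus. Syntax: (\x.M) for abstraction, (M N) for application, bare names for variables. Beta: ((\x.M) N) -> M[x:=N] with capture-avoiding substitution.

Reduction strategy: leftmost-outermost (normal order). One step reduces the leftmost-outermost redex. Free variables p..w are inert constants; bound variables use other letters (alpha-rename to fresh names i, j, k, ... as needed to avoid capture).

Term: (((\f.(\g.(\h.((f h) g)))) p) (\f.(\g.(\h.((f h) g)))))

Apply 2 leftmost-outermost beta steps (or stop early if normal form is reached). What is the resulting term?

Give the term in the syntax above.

Step 0: (((\f.(\g.(\h.((f h) g)))) p) (\f.(\g.(\h.((f h) g)))))
Step 1: ((\g.(\h.((p h) g))) (\f.(\g.(\h.((f h) g)))))
Step 2: (\h.((p h) (\f.(\g.(\h.((f h) g))))))

Answer: (\h.((p h) (\f.(\g.(\h.((f h) g))))))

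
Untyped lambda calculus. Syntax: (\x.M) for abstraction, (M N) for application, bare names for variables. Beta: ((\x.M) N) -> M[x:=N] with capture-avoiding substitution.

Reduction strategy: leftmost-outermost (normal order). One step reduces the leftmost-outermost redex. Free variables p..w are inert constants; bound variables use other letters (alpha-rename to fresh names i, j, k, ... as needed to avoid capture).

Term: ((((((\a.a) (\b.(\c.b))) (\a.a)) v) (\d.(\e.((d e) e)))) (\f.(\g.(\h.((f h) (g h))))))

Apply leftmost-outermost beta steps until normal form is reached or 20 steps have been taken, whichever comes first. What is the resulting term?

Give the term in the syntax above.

Answer: (\e.(\h.((e h) (e h))))

Derivation:
Step 0: ((((((\a.a) (\b.(\c.b))) (\a.a)) v) (\d.(\e.((d e) e)))) (\f.(\g.(\h.((f h) (g h))))))
Step 1: (((((\b.(\c.b)) (\a.a)) v) (\d.(\e.((d e) e)))) (\f.(\g.(\h.((f h) (g h))))))
Step 2: ((((\c.(\a.a)) v) (\d.(\e.((d e) e)))) (\f.(\g.(\h.((f h) (g h))))))
Step 3: (((\a.a) (\d.(\e.((d e) e)))) (\f.(\g.(\h.((f h) (g h))))))
Step 4: ((\d.(\e.((d e) e))) (\f.(\g.(\h.((f h) (g h))))))
Step 5: (\e.(((\f.(\g.(\h.((f h) (g h))))) e) e))
Step 6: (\e.((\g.(\h.((e h) (g h)))) e))
Step 7: (\e.(\h.((e h) (e h))))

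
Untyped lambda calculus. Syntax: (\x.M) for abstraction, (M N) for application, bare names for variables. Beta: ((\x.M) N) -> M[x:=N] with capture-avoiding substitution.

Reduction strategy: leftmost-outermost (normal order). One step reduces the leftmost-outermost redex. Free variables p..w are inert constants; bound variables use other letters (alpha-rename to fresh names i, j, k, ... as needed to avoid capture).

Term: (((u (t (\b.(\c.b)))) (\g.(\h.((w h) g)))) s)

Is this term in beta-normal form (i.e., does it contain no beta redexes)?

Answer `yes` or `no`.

Term: (((u (t (\b.(\c.b)))) (\g.(\h.((w h) g)))) s)
No beta redexes found.

Answer: yes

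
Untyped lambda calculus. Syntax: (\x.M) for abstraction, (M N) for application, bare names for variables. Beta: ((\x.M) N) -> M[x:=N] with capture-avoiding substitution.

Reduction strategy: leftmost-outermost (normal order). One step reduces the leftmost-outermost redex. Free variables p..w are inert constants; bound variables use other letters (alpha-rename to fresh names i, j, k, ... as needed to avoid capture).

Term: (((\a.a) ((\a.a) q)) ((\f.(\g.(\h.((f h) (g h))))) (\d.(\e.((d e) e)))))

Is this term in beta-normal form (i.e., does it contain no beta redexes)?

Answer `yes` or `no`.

Term: (((\a.a) ((\a.a) q)) ((\f.(\g.(\h.((f h) (g h))))) (\d.(\e.((d e) e)))))
Found 3 beta redex(es).

Answer: no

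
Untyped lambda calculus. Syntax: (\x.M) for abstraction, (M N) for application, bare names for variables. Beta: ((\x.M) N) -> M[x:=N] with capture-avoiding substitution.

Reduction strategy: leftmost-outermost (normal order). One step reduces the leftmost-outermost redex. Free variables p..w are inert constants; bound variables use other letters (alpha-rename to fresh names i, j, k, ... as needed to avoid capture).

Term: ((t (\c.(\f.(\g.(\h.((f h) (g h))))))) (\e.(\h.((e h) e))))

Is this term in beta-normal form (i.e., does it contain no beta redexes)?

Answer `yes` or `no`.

Answer: yes

Derivation:
Term: ((t (\c.(\f.(\g.(\h.((f h) (g h))))))) (\e.(\h.((e h) e))))
No beta redexes found.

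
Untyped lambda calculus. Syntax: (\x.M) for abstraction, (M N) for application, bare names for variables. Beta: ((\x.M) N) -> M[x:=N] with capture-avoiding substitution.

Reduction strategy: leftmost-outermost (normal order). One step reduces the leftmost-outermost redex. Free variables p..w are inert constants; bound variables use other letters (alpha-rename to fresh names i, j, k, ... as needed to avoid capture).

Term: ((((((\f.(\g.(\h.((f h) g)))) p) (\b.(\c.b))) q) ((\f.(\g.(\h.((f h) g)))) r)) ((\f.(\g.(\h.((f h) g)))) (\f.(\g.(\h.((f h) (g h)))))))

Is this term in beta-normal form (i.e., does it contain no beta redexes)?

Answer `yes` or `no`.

Answer: no

Derivation:
Term: ((((((\f.(\g.(\h.((f h) g)))) p) (\b.(\c.b))) q) ((\f.(\g.(\h.((f h) g)))) r)) ((\f.(\g.(\h.((f h) g)))) (\f.(\g.(\h.((f h) (g h)))))))
Found 3 beta redex(es).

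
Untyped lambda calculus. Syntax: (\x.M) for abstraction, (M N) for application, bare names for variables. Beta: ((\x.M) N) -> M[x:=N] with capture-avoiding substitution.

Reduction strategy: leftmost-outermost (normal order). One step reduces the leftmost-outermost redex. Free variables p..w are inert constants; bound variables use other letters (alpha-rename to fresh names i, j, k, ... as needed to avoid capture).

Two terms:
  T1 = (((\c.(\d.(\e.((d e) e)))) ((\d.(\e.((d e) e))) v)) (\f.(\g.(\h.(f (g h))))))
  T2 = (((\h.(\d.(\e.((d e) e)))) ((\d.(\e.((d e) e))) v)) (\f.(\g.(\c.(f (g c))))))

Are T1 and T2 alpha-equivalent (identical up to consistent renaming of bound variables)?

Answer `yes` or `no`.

Term 1: (((\c.(\d.(\e.((d e) e)))) ((\d.(\e.((d e) e))) v)) (\f.(\g.(\h.(f (g h))))))
Term 2: (((\h.(\d.(\e.((d e) e)))) ((\d.(\e.((d e) e))) v)) (\f.(\g.(\c.(f (g c))))))
Alpha-equivalence: compare structure up to binder renaming.
Result: True

Answer: yes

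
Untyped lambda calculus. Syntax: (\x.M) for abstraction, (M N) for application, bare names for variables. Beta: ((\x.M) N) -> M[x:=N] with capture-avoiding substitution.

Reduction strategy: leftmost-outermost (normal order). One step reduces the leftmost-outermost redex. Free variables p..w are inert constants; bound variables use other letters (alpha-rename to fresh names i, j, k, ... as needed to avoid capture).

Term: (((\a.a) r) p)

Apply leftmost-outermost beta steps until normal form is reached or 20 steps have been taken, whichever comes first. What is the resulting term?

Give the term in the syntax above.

Step 0: (((\a.a) r) p)
Step 1: (r p)

Answer: (r p)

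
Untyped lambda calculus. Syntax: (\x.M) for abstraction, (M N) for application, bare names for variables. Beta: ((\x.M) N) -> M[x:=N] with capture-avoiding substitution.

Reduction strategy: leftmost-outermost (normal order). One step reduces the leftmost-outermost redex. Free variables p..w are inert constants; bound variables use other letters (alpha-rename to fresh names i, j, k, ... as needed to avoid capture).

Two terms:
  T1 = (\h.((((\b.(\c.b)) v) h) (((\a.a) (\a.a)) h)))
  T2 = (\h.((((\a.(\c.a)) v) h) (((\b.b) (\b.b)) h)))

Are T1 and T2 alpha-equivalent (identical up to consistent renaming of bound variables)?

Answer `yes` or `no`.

Term 1: (\h.((((\b.(\c.b)) v) h) (((\a.a) (\a.a)) h)))
Term 2: (\h.((((\a.(\c.a)) v) h) (((\b.b) (\b.b)) h)))
Alpha-equivalence: compare structure up to binder renaming.
Result: True

Answer: yes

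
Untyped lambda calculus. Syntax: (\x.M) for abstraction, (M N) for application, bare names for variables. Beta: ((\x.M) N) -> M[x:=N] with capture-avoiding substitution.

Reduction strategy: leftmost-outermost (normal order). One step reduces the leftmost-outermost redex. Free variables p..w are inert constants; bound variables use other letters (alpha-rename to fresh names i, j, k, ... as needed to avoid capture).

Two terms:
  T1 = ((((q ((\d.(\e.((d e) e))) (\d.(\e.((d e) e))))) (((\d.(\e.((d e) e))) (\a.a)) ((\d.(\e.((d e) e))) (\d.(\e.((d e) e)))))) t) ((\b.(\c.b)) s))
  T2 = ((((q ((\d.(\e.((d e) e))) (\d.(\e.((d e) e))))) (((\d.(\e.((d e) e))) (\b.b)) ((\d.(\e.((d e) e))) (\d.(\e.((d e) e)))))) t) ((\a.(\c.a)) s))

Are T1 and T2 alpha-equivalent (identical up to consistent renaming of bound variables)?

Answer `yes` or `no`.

Answer: yes

Derivation:
Term 1: ((((q ((\d.(\e.((d e) e))) (\d.(\e.((d e) e))))) (((\d.(\e.((d e) e))) (\a.a)) ((\d.(\e.((d e) e))) (\d.(\e.((d e) e)))))) t) ((\b.(\c.b)) s))
Term 2: ((((q ((\d.(\e.((d e) e))) (\d.(\e.((d e) e))))) (((\d.(\e.((d e) e))) (\b.b)) ((\d.(\e.((d e) e))) (\d.(\e.((d e) e)))))) t) ((\a.(\c.a)) s))
Alpha-equivalence: compare structure up to binder renaming.
Result: True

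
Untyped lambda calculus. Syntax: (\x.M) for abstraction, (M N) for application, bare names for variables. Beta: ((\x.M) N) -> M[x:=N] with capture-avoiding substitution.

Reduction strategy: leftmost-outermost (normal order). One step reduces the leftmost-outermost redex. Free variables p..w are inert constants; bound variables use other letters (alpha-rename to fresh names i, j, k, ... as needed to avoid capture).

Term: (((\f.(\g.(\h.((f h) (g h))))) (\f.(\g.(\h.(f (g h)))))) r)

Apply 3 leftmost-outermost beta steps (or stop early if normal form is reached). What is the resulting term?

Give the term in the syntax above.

Answer: (\h.((\g.(\i.(h (g i)))) (r h)))

Derivation:
Step 0: (((\f.(\g.(\h.((f h) (g h))))) (\f.(\g.(\h.(f (g h)))))) r)
Step 1: ((\g.(\h.(((\f.(\g.(\h.(f (g h))))) h) (g h)))) r)
Step 2: (\h.(((\f.(\g.(\h.(f (g h))))) h) (r h)))
Step 3: (\h.((\g.(\i.(h (g i)))) (r h)))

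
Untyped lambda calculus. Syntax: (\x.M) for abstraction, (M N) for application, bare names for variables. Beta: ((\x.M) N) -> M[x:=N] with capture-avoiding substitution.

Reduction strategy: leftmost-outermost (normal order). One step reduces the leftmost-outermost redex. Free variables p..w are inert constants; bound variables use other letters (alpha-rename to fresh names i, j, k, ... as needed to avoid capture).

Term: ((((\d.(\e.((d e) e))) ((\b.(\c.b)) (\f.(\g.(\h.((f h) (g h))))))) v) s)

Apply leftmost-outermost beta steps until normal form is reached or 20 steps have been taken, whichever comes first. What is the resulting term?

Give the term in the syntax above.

Answer: (\h.((v h) (s h)))

Derivation:
Step 0: ((((\d.(\e.((d e) e))) ((\b.(\c.b)) (\f.(\g.(\h.((f h) (g h))))))) v) s)
Step 1: (((\e.((((\b.(\c.b)) (\f.(\g.(\h.((f h) (g h)))))) e) e)) v) s)
Step 2: (((((\b.(\c.b)) (\f.(\g.(\h.((f h) (g h)))))) v) v) s)
Step 3: ((((\c.(\f.(\g.(\h.((f h) (g h)))))) v) v) s)
Step 4: (((\f.(\g.(\h.((f h) (g h))))) v) s)
Step 5: ((\g.(\h.((v h) (g h)))) s)
Step 6: (\h.((v h) (s h)))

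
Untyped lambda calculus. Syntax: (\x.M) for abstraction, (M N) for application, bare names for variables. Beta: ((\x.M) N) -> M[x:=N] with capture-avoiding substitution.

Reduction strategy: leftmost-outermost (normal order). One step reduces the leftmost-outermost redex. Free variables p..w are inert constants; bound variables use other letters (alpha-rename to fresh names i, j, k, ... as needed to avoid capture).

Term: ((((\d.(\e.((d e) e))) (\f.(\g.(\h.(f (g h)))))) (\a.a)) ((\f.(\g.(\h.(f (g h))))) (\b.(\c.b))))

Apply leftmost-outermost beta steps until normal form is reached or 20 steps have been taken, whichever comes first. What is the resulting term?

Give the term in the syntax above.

Step 0: ((((\d.(\e.((d e) e))) (\f.(\g.(\h.(f (g h)))))) (\a.a)) ((\f.(\g.(\h.(f (g h))))) (\b.(\c.b))))
Step 1: (((\e.(((\f.(\g.(\h.(f (g h))))) e) e)) (\a.a)) ((\f.(\g.(\h.(f (g h))))) (\b.(\c.b))))
Step 2: ((((\f.(\g.(\h.(f (g h))))) (\a.a)) (\a.a)) ((\f.(\g.(\h.(f (g h))))) (\b.(\c.b))))
Step 3: (((\g.(\h.((\a.a) (g h)))) (\a.a)) ((\f.(\g.(\h.(f (g h))))) (\b.(\c.b))))
Step 4: ((\h.((\a.a) ((\a.a) h))) ((\f.(\g.(\h.(f (g h))))) (\b.(\c.b))))
Step 5: ((\a.a) ((\a.a) ((\f.(\g.(\h.(f (g h))))) (\b.(\c.b)))))
Step 6: ((\a.a) ((\f.(\g.(\h.(f (g h))))) (\b.(\c.b))))
Step 7: ((\f.(\g.(\h.(f (g h))))) (\b.(\c.b)))
Step 8: (\g.(\h.((\b.(\c.b)) (g h))))
Step 9: (\g.(\h.(\c.(g h))))

Answer: (\g.(\h.(\c.(g h))))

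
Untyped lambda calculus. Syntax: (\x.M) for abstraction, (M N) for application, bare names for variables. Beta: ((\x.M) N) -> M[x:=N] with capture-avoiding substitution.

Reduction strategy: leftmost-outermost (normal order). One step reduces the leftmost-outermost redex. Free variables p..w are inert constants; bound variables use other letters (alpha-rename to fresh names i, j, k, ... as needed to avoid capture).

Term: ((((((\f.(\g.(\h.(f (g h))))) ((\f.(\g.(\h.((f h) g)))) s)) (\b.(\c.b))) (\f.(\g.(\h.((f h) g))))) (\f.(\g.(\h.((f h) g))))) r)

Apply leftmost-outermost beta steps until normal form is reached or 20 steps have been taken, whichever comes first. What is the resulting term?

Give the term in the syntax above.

Step 0: ((((((\f.(\g.(\h.(f (g h))))) ((\f.(\g.(\h.((f h) g)))) s)) (\b.(\c.b))) (\f.(\g.(\h.((f h) g))))) (\f.(\g.(\h.((f h) g))))) r)
Step 1: (((((\g.(\h.(((\f.(\g.(\h.((f h) g)))) s) (g h)))) (\b.(\c.b))) (\f.(\g.(\h.((f h) g))))) (\f.(\g.(\h.((f h) g))))) r)
Step 2: ((((\h.(((\f.(\g.(\h.((f h) g)))) s) ((\b.(\c.b)) h))) (\f.(\g.(\h.((f h) g))))) (\f.(\g.(\h.((f h) g))))) r)
Step 3: (((((\f.(\g.(\h.((f h) g)))) s) ((\b.(\c.b)) (\f.(\g.(\h.((f h) g)))))) (\f.(\g.(\h.((f h) g))))) r)
Step 4: ((((\g.(\h.((s h) g))) ((\b.(\c.b)) (\f.(\g.(\h.((f h) g)))))) (\f.(\g.(\h.((f h) g))))) r)
Step 5: (((\h.((s h) ((\b.(\c.b)) (\f.(\g.(\h.((f h) g))))))) (\f.(\g.(\h.((f h) g))))) r)
Step 6: (((s (\f.(\g.(\h.((f h) g))))) ((\b.(\c.b)) (\f.(\g.(\h.((f h) g)))))) r)
Step 7: (((s (\f.(\g.(\h.((f h) g))))) (\c.(\f.(\g.(\h.((f h) g)))))) r)

Answer: (((s (\f.(\g.(\h.((f h) g))))) (\c.(\f.(\g.(\h.((f h) g)))))) r)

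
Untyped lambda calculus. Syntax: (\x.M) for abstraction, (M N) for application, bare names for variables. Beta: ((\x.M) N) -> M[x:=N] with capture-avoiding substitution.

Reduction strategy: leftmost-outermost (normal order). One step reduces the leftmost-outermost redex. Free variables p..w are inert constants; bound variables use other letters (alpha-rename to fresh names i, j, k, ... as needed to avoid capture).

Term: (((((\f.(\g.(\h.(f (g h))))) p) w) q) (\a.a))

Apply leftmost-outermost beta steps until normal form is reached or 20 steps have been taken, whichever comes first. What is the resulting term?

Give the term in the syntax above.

Answer: ((p (w q)) (\a.a))

Derivation:
Step 0: (((((\f.(\g.(\h.(f (g h))))) p) w) q) (\a.a))
Step 1: ((((\g.(\h.(p (g h)))) w) q) (\a.a))
Step 2: (((\h.(p (w h))) q) (\a.a))
Step 3: ((p (w q)) (\a.a))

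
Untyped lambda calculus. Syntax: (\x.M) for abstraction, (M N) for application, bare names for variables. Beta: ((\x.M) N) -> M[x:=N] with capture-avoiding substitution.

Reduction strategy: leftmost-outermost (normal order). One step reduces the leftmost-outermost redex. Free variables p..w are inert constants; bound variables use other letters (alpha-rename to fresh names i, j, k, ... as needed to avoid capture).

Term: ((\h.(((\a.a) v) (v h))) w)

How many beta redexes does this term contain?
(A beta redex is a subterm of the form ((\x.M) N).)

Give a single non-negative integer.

Answer: 2

Derivation:
Term: ((\h.(((\a.a) v) (v h))) w)
  Redex: ((\h.(((\a.a) v) (v h))) w)
  Redex: ((\a.a) v)
Total redexes: 2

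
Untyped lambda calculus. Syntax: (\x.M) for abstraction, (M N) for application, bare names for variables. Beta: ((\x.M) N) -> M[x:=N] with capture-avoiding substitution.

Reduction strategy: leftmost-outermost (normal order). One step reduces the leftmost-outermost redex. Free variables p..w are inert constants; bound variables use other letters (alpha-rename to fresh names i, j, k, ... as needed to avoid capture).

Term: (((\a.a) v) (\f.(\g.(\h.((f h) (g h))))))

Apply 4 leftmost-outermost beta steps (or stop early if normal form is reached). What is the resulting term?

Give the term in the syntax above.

Answer: (v (\f.(\g.(\h.((f h) (g h))))))

Derivation:
Step 0: (((\a.a) v) (\f.(\g.(\h.((f h) (g h))))))
Step 1: (v (\f.(\g.(\h.((f h) (g h))))))
Step 2: (normal form reached)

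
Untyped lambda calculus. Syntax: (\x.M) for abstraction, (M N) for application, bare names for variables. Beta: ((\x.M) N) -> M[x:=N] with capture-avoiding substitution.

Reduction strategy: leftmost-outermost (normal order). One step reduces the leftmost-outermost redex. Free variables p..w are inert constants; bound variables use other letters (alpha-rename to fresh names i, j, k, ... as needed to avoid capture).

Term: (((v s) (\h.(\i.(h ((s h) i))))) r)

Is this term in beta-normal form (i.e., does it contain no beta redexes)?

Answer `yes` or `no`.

Answer: yes

Derivation:
Term: (((v s) (\h.(\i.(h ((s h) i))))) r)
No beta redexes found.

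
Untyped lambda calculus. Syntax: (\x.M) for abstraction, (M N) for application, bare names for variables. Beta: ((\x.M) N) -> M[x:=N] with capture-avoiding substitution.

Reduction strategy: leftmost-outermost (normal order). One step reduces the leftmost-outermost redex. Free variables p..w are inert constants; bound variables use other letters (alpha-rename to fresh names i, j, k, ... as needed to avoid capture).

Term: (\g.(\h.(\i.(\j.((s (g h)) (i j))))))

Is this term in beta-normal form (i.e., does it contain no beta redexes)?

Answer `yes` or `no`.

Term: (\g.(\h.(\i.(\j.((s (g h)) (i j))))))
No beta redexes found.

Answer: yes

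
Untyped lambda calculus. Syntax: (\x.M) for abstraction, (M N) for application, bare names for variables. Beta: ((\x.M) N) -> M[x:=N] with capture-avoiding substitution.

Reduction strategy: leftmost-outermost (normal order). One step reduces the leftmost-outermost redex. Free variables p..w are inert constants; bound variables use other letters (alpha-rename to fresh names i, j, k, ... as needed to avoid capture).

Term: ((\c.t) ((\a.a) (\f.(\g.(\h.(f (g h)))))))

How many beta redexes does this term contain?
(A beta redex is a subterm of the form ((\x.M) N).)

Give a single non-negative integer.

Answer: 2

Derivation:
Term: ((\c.t) ((\a.a) (\f.(\g.(\h.(f (g h)))))))
  Redex: ((\c.t) ((\a.a) (\f.(\g.(\h.(f (g h)))))))
  Redex: ((\a.a) (\f.(\g.(\h.(f (g h))))))
Total redexes: 2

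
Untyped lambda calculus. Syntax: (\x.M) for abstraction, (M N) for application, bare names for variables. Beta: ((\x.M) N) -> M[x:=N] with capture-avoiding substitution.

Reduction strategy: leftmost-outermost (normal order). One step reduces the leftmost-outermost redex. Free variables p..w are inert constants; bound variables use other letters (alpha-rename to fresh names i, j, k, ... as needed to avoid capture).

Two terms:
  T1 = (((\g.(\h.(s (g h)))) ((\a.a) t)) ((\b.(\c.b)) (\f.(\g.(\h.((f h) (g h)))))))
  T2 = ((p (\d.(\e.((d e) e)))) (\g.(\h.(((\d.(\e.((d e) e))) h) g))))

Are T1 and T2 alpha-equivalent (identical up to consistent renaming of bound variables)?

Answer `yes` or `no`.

Answer: no

Derivation:
Term 1: (((\g.(\h.(s (g h)))) ((\a.a) t)) ((\b.(\c.b)) (\f.(\g.(\h.((f h) (g h)))))))
Term 2: ((p (\d.(\e.((d e) e)))) (\g.(\h.(((\d.(\e.((d e) e))) h) g))))
Alpha-equivalence: compare structure up to binder renaming.
Result: False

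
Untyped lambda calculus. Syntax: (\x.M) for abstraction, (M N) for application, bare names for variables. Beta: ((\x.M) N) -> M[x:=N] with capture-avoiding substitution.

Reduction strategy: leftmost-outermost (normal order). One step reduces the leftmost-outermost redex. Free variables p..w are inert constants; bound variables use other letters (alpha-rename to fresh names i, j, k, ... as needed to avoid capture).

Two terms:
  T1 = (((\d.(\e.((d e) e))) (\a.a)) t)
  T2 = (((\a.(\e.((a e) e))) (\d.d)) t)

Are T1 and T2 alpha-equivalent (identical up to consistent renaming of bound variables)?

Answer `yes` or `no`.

Term 1: (((\d.(\e.((d e) e))) (\a.a)) t)
Term 2: (((\a.(\e.((a e) e))) (\d.d)) t)
Alpha-equivalence: compare structure up to binder renaming.
Result: True

Answer: yes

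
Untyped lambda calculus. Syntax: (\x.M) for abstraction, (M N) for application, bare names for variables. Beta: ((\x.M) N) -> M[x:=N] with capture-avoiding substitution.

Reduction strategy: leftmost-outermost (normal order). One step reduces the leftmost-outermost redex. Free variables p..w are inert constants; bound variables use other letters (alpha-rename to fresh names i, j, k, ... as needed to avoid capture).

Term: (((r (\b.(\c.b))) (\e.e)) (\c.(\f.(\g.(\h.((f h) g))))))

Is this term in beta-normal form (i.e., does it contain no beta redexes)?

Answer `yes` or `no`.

Term: (((r (\b.(\c.b))) (\e.e)) (\c.(\f.(\g.(\h.((f h) g))))))
No beta redexes found.

Answer: yes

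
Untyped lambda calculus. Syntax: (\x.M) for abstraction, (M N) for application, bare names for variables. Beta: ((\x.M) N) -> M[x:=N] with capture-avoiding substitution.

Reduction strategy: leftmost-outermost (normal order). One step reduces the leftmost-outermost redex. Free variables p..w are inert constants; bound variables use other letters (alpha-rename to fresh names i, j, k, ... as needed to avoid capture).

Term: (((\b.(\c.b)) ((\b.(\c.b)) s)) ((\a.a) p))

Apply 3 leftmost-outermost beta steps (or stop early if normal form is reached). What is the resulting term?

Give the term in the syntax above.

Answer: (\c.s)

Derivation:
Step 0: (((\b.(\c.b)) ((\b.(\c.b)) s)) ((\a.a) p))
Step 1: ((\c.((\b.(\c.b)) s)) ((\a.a) p))
Step 2: ((\b.(\c.b)) s)
Step 3: (\c.s)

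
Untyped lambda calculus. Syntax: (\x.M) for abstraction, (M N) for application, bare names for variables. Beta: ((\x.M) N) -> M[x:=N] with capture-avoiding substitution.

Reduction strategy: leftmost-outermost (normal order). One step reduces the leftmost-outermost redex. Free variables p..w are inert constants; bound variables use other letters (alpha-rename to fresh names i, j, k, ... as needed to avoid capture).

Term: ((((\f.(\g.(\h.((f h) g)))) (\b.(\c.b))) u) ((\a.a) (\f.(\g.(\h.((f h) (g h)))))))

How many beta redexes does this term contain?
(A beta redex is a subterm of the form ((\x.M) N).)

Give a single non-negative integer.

Answer: 2

Derivation:
Term: ((((\f.(\g.(\h.((f h) g)))) (\b.(\c.b))) u) ((\a.a) (\f.(\g.(\h.((f h) (g h)))))))
  Redex: ((\f.(\g.(\h.((f h) g)))) (\b.(\c.b)))
  Redex: ((\a.a) (\f.(\g.(\h.((f h) (g h))))))
Total redexes: 2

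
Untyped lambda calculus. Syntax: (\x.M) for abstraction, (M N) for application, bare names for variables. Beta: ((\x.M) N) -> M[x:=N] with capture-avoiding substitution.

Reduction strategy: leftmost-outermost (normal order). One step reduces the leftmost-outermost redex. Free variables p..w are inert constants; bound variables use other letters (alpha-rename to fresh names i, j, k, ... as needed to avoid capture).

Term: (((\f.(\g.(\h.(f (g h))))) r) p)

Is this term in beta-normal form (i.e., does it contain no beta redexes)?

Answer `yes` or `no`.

Term: (((\f.(\g.(\h.(f (g h))))) r) p)
Found 1 beta redex(es).

Answer: no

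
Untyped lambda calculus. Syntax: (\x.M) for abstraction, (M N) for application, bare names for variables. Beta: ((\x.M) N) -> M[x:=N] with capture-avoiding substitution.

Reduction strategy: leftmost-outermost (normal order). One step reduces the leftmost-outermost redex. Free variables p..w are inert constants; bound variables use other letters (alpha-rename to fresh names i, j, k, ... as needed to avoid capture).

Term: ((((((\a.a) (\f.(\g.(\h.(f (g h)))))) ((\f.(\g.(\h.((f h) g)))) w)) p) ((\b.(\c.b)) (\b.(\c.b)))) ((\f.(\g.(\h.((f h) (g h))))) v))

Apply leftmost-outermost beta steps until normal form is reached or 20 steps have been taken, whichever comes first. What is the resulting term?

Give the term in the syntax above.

Step 0: ((((((\a.a) (\f.(\g.(\h.(f (g h)))))) ((\f.(\g.(\h.((f h) g)))) w)) p) ((\b.(\c.b)) (\b.(\c.b)))) ((\f.(\g.(\h.((f h) (g h))))) v))
Step 1: (((((\f.(\g.(\h.(f (g h))))) ((\f.(\g.(\h.((f h) g)))) w)) p) ((\b.(\c.b)) (\b.(\c.b)))) ((\f.(\g.(\h.((f h) (g h))))) v))
Step 2: ((((\g.(\h.(((\f.(\g.(\h.((f h) g)))) w) (g h)))) p) ((\b.(\c.b)) (\b.(\c.b)))) ((\f.(\g.(\h.((f h) (g h))))) v))
Step 3: (((\h.(((\f.(\g.(\h.((f h) g)))) w) (p h))) ((\b.(\c.b)) (\b.(\c.b)))) ((\f.(\g.(\h.((f h) (g h))))) v))
Step 4: ((((\f.(\g.(\h.((f h) g)))) w) (p ((\b.(\c.b)) (\b.(\c.b))))) ((\f.(\g.(\h.((f h) (g h))))) v))
Step 5: (((\g.(\h.((w h) g))) (p ((\b.(\c.b)) (\b.(\c.b))))) ((\f.(\g.(\h.((f h) (g h))))) v))
Step 6: ((\h.((w h) (p ((\b.(\c.b)) (\b.(\c.b)))))) ((\f.(\g.(\h.((f h) (g h))))) v))
Step 7: ((w ((\f.(\g.(\h.((f h) (g h))))) v)) (p ((\b.(\c.b)) (\b.(\c.b)))))
Step 8: ((w (\g.(\h.((v h) (g h))))) (p ((\b.(\c.b)) (\b.(\c.b)))))
Step 9: ((w (\g.(\h.((v h) (g h))))) (p (\c.(\b.(\c.b)))))

Answer: ((w (\g.(\h.((v h) (g h))))) (p (\c.(\b.(\c.b)))))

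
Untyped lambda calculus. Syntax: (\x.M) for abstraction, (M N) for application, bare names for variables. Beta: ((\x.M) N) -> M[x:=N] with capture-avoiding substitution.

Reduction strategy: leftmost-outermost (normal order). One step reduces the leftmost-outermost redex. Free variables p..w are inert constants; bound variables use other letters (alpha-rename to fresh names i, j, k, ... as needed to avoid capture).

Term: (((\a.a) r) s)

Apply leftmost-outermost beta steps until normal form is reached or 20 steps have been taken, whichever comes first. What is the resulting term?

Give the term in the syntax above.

Step 0: (((\a.a) r) s)
Step 1: (r s)

Answer: (r s)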